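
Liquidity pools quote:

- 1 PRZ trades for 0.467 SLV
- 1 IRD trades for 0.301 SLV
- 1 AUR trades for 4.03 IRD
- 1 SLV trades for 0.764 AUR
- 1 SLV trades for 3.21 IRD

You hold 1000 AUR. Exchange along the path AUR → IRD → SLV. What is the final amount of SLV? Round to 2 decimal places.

1000 AUR × 4.03 = 4030 IRD
4030 IRD × 0.301 = 1213.03 SLV

1213.03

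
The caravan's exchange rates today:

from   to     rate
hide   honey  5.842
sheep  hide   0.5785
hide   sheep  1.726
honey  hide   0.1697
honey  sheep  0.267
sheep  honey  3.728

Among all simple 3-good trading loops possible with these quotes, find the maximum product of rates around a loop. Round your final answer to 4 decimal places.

1.0919

sheep→honey→hide→sheep: 3.728 × 0.1697 × 1.726 = 1.09194
sheep→hide→honey→sheep: 0.5785 × 5.842 × 0.267 = 0.90235
Maximum is sheep→honey→hide→sheep at 1.0919; arbitrage exists.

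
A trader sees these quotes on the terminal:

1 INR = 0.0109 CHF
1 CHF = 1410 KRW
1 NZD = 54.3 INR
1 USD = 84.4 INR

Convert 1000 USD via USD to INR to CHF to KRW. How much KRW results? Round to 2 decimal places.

1000 USD × 84.4 = 84400 INR
84400 INR × 0.0109 = 919.96 CHF
919.96 CHF × 1410 = 1297143.6 KRW

1297143.60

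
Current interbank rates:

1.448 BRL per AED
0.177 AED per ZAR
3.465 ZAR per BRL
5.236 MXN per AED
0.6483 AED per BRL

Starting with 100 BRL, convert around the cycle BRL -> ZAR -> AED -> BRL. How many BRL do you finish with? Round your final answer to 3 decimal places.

88.807

100 BRL × 3.465 = 346.5 ZAR
346.5 ZAR × 0.177 = 61.3305 AED
61.3305 AED × 1.448 = 88.806564 BRL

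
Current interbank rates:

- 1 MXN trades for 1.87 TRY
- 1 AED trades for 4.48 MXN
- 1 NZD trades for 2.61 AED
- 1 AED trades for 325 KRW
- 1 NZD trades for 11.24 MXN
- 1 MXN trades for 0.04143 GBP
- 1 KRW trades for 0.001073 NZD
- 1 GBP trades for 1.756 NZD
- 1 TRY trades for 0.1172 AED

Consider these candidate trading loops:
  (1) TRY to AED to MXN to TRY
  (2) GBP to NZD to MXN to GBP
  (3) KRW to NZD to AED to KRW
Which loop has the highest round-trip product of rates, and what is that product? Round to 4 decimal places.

0.9819

(1) 0.1172 × 4.48 × 1.87 = 0.98185
(2) 1.756 × 11.24 × 0.04143 = 0.81772
(3) 0.001073 × 2.61 × 325 = 0.91017
Highest is cycle (1) at 0.9819 (≤1, no arbitrage).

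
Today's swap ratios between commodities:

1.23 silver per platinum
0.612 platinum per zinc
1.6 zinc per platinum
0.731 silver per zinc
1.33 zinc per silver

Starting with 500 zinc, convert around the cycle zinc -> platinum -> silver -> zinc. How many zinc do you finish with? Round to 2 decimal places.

500.59

500 zinc × 0.612 = 306 platinum
306 platinum × 1.23 = 376.38 silver
376.38 silver × 1.33 = 500.5854 zinc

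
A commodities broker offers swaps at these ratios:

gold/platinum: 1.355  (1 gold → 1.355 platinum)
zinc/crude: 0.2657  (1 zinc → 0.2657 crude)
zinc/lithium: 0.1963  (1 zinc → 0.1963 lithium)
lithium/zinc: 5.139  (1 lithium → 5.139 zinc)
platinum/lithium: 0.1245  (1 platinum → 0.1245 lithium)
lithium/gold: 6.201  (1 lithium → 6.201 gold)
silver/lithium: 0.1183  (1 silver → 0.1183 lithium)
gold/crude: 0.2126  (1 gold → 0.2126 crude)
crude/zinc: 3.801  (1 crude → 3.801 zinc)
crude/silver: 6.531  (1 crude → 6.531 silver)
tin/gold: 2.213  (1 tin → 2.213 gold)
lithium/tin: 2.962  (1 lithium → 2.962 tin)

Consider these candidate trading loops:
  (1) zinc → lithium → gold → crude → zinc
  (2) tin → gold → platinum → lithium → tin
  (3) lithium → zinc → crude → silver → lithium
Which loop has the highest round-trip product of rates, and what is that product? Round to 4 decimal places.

1.1058

(1) 0.1963 × 6.201 × 0.2126 × 3.801 = 0.98366
(2) 2.213 × 1.355 × 0.1245 × 2.962 = 1.10580
(3) 5.139 × 0.2657 × 6.531 × 0.1183 = 1.05496
Highest is cycle (2) at 1.1058 (>1, arbitrage).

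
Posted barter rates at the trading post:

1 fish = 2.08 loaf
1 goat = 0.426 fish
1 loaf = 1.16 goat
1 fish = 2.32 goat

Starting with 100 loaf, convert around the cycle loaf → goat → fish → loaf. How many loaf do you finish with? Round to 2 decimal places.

102.79

100 loaf × 1.16 = 116 goat
116 goat × 0.426 = 49.416 fish
49.416 fish × 2.08 = 102.78528 loaf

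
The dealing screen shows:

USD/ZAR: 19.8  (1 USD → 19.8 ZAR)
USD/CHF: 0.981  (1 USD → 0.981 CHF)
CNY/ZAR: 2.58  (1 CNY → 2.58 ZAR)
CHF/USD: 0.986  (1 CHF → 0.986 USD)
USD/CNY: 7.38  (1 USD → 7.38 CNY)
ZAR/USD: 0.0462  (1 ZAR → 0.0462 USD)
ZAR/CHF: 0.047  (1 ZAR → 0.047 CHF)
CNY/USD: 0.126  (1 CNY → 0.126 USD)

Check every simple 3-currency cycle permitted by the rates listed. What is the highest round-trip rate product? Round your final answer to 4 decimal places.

0.9176

CHF→USD→ZAR→CHF: 0.986 × 19.8 × 0.047 = 0.91757
CNY→ZAR→USD→CNY: 2.58 × 0.0462 × 7.38 = 0.87967
Maximum is CHF→USD→ZAR→CHF at 0.9176; no arbitrage — every cycle loses value.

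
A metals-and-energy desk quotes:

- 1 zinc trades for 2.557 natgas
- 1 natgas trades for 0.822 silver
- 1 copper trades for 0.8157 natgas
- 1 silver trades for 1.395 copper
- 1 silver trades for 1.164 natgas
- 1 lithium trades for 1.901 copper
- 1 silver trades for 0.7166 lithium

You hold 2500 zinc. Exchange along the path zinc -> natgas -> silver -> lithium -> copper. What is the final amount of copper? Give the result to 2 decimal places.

2500 zinc × 2.557 = 6392.5 natgas
6392.5 natgas × 0.822 = 5254.635 silver
5254.635 silver × 0.7166 = 3765.471441 lithium
3765.471441 lithium × 1.901 = 7158.161209341 copper

7158.16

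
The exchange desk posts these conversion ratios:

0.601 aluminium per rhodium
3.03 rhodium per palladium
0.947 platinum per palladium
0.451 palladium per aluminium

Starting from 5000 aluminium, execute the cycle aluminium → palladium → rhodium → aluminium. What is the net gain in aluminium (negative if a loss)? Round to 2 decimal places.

5000 aluminium × 0.451 = 2255 palladium
2255 palladium × 3.03 = 6832.65 rhodium
6832.65 rhodium × 0.601 = 4106.42265 aluminium
Net change: 4106.42265 − 5000 = -893.57735 aluminium

-893.58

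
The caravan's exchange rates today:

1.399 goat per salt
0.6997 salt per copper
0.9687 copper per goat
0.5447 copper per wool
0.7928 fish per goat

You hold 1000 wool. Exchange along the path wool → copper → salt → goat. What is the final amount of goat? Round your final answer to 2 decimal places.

1000 wool × 0.5447 = 544.7 copper
544.7 copper × 0.6997 = 381.12659 salt
381.12659 salt × 1.399 = 533.19609941 goat

533.20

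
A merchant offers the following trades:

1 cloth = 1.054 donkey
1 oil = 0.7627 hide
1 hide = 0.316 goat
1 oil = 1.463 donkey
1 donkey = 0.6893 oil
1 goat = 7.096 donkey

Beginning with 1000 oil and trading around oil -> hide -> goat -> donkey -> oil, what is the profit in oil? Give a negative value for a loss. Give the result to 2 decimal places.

1000 oil × 0.7627 = 762.7 hide
762.7 hide × 0.316 = 241.0132 goat
241.0132 goat × 7.096 = 1710.2296672 donkey
1710.2296672 donkey × 0.6893 = 1178.86130960096 oil
Net change: 1178.86130960096 − 1000 = 178.86130960096 oil

178.86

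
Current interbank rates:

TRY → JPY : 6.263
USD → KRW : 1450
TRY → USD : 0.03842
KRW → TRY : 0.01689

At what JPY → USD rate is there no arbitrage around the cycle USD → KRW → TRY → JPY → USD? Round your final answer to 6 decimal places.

0.006520

Known legs of the cycle: 1450 × 0.01689 × 6.263 = 153.3840015
For no arbitrage the full-cycle product must be 1, so the missing rate is 1 / 153.3840015 ≈ 0.00651958.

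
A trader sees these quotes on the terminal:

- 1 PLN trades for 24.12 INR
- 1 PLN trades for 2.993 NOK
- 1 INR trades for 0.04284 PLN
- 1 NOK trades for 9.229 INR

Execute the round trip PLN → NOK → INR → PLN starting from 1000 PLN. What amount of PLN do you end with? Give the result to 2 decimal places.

1183.34

1000 PLN × 2.993 = 2993 NOK
2993 NOK × 9.229 = 27622.397 INR
27622.397 INR × 0.04284 = 1183.34348748 PLN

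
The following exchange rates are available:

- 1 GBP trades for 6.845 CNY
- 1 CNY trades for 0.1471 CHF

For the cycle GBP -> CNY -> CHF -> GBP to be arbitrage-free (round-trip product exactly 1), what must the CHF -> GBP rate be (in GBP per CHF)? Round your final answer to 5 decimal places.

0.99315

Known legs of the cycle: 6.845 × 0.1471 = 1.0068995
For no arbitrage the full-cycle product must be 1, so the missing rate is 1 / 1.0068995 ≈ 0.9931478.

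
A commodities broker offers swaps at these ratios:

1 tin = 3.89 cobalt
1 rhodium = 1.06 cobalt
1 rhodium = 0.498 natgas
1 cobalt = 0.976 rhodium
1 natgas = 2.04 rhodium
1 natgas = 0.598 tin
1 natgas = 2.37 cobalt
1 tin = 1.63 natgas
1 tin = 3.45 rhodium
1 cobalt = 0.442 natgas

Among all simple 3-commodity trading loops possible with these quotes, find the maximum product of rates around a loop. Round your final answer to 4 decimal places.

1.1519

rhodium→natgas→cobalt→rhodium: 0.498 × 2.37 × 0.976 = 1.15193
cobalt→natgas→tin→cobalt: 0.442 × 0.598 × 3.89 = 1.02819
rhodium→natgas→tin→rhodium: 0.498 × 0.598 × 3.45 = 1.02742
rhodium→cobalt→natgas→rhodium: 1.06 × 0.442 × 2.04 = 0.95578
Maximum is rhodium→natgas→cobalt→rhodium at 1.1519; arbitrage exists.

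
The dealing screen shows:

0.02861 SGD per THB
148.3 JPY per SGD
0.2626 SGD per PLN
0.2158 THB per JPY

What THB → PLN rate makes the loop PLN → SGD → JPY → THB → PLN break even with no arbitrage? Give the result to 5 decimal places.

Known legs of the cycle: 0.2626 × 148.3 × 0.2158 = 8.404024564
For no arbitrage the full-cycle product must be 1, so the missing rate is 1 / 8.404024564 ≈ 0.1189906.

0.11899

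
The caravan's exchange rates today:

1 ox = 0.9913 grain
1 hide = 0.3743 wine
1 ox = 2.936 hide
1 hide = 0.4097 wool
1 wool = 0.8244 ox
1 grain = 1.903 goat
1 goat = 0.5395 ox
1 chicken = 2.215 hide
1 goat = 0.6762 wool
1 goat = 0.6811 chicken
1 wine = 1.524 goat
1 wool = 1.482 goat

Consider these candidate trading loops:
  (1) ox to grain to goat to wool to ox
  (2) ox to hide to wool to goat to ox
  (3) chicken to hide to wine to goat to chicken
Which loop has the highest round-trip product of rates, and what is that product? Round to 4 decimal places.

1.0516

(1) 0.9913 × 1.903 × 0.6762 × 0.8244 = 1.05162
(2) 2.936 × 0.4097 × 1.482 × 0.5395 = 0.96175
(3) 2.215 × 0.3743 × 1.524 × 0.6811 = 0.86058
Highest is cycle (1) at 1.0516 (>1, arbitrage).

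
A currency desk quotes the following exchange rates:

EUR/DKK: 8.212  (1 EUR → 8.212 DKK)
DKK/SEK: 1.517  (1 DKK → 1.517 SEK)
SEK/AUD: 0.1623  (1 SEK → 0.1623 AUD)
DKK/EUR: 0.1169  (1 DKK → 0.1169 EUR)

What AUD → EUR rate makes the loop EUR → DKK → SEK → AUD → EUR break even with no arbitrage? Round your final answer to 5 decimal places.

Known legs of the cycle: 8.212 × 1.517 × 0.1623 = 2.0218691292
For no arbitrage the full-cycle product must be 1, so the missing rate is 1 / 2.0218691292 ≈ 0.4945919.

0.49459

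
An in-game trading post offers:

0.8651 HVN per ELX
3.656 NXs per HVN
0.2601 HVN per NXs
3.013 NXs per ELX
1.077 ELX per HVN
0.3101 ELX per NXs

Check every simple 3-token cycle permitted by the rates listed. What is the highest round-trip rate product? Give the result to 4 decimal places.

HVN→NXs→ELX→HVN: 3.656 × 0.3101 × 0.8651 = 0.98079
HVN→ELX→NXs→HVN: 1.077 × 3.013 × 0.2601 = 0.84402
Maximum is HVN→NXs→ELX→HVN at 0.9808; no arbitrage — every cycle loses value.

0.9808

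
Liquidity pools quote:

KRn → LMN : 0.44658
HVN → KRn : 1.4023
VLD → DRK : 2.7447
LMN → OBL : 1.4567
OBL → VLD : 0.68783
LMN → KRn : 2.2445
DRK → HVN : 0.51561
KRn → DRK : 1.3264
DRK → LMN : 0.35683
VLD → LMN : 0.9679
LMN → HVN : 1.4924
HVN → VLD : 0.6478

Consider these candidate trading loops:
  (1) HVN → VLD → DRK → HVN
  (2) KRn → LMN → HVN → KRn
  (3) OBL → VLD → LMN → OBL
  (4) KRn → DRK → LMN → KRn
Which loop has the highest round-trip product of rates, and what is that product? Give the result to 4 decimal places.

(1) 0.6478 × 2.7447 × 0.51561 = 0.91676
(2) 0.44658 × 1.4924 × 1.4023 = 0.93460
(3) 0.68783 × 0.9679 × 1.4567 = 0.96980
(4) 1.3264 × 0.35683 × 2.2445 = 1.06232
Highest is cycle (4) at 1.0623 (>1, arbitrage).

1.0623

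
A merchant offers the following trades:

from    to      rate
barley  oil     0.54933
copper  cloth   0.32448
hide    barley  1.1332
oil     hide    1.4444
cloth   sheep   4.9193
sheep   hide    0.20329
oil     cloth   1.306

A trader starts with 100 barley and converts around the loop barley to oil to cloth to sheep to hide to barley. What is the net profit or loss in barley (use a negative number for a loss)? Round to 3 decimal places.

100 barley × 0.54933 = 54.933 oil
54.933 oil × 1.306 = 71.742498 cloth
71.742498 cloth × 4.9193 = 352.9228704114 sheep
352.9228704114 sheep × 0.20329 = 71.745690325933506 hide
71.745690325933506 hide × 1.1332 = 81.3022162773478489992 barley
Net change: 81.3022162773478489992 − 100 = -18.6977837226521510008 barley

-18.698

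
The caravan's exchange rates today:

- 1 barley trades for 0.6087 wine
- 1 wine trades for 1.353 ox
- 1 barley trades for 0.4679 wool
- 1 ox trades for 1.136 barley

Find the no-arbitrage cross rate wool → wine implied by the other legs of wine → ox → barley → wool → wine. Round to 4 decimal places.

Known legs of the cycle: 1.353 × 1.136 × 0.4679 = 0.7191660432
For no arbitrage the full-cycle product must be 1, so the missing rate is 1 / 0.7191660432 ≈ 1.390499.

1.3905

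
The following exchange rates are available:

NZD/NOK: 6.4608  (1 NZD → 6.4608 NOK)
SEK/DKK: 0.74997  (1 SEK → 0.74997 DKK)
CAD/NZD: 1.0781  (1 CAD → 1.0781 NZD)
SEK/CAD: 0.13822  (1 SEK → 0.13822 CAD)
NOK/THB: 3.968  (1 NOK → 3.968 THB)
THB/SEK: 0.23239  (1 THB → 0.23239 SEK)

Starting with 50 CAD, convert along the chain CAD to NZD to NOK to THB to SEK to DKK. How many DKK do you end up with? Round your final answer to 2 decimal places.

50 CAD × 1.0781 = 53.905 NZD
53.905 NZD × 6.4608 = 348.269424 NOK
348.269424 NOK × 3.968 = 1381.933074432 THB
1381.933074432 THB × 0.23239 = 321.14742716725248 SEK
321.14742716725248 SEK × 0.74997 = 240.8509359526243424256 DKK

240.85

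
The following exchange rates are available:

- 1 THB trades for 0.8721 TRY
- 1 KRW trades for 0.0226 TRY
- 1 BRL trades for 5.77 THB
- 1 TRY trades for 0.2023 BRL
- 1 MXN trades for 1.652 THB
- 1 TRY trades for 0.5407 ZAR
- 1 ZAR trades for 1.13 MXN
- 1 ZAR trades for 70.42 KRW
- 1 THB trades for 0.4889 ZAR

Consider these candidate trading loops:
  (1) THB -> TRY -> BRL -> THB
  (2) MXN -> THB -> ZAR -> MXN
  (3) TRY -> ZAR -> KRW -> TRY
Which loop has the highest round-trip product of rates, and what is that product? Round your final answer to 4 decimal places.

(1) 0.8721 × 0.2023 × 5.77 = 1.01798
(2) 1.652 × 0.4889 × 1.13 = 0.91266
(3) 0.5407 × 70.42 × 0.0226 = 0.86052
Highest is cycle (1) at 1.0180 (>1, arbitrage).

1.0180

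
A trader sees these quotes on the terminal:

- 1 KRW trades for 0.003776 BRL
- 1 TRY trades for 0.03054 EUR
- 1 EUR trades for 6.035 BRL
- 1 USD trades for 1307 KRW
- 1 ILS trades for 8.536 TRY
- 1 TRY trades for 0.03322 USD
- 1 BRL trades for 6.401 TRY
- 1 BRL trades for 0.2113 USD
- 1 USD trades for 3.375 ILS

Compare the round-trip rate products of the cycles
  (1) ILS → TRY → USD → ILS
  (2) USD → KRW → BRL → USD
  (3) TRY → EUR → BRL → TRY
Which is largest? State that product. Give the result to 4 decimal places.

(1) 8.536 × 0.03322 × 3.375 = 0.95703
(2) 1307 × 0.003776 × 0.2113 = 1.04281
(3) 0.03054 × 6.035 × 6.401 = 1.17976
Highest is cycle (3) at 1.1798 (>1, arbitrage).

1.1798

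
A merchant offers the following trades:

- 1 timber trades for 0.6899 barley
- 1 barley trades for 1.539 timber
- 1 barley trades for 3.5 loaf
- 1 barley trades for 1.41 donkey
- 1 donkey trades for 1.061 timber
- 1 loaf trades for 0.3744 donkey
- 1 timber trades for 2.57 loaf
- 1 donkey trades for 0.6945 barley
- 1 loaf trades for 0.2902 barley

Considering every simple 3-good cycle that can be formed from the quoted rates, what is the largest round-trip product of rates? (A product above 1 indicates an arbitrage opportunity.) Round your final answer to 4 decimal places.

loaf→barley→timber→loaf: 0.2902 × 1.539 × 2.57 = 1.14781
donkey→timber→barley→donkey: 1.061 × 0.6899 × 1.41 = 1.03210
loaf→donkey→timber→loaf: 0.3744 × 1.061 × 2.57 = 1.02090
loaf→donkey→barley→loaf: 0.3744 × 0.6945 × 3.5 = 0.91007
Maximum is loaf→barley→timber→loaf at 1.1478; arbitrage exists.

1.1478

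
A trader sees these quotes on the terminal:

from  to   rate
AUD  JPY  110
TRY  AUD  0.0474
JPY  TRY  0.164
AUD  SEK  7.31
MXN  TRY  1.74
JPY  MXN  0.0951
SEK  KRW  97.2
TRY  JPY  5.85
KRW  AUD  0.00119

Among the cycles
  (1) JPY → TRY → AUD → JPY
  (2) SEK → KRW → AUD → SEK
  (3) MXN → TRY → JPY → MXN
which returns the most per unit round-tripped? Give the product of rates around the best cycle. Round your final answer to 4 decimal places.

(1) 0.164 × 0.0474 × 110 = 0.85510
(2) 97.2 × 0.00119 × 7.31 = 0.84553
(3) 1.74 × 5.85 × 0.0951 = 0.96802
Highest is cycle (3) at 0.9680 (≤1, no arbitrage).

0.9680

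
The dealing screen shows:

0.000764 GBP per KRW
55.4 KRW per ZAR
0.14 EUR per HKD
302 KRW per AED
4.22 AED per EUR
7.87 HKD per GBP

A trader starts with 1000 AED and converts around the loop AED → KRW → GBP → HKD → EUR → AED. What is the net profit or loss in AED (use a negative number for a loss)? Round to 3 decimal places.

1000 AED × 302 = 302000 KRW
302000 KRW × 0.000764 = 230.728 GBP
230.728 GBP × 7.87 = 1815.82936 HKD
1815.82936 HKD × 0.14 = 254.2161104 EUR
254.2161104 EUR × 4.22 = 1072.791985888 AED
Net change: 1072.791985888 − 1000 = 72.791985888 AED

72.792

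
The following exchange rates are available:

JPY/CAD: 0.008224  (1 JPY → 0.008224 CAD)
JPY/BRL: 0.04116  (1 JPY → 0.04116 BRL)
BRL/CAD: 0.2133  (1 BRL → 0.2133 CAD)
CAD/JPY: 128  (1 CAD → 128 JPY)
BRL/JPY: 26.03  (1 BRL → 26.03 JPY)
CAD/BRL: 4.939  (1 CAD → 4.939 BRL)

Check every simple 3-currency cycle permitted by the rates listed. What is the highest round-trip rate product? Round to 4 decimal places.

1.1238

CAD→JPY→BRL→CAD: 128 × 0.04116 × 0.2133 = 1.12377
CAD→BRL→JPY→CAD: 4.939 × 26.03 × 0.008224 = 1.05730
Maximum is CAD→JPY→BRL→CAD at 1.1238; arbitrage exists.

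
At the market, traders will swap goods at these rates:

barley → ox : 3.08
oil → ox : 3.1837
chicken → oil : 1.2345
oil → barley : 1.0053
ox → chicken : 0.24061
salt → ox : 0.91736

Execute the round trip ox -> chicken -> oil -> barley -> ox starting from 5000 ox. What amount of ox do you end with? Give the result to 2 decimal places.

4598.55

5000 ox × 0.24061 = 1203.05 chicken
1203.05 chicken × 1.2345 = 1485.165225 oil
1485.165225 oil × 1.0053 = 1493.0366006925 barley
1493.0366006925 barley × 3.08 = 4598.5527301329 ox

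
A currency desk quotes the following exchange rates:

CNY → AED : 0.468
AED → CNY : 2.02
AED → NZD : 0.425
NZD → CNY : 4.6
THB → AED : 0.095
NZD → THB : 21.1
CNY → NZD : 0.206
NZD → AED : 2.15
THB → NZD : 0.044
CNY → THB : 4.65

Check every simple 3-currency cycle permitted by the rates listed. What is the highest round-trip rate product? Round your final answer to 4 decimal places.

THB→NZD→CNY→THB: 0.044 × 4.6 × 4.65 = 0.94116
NZD→CNY→AED→NZD: 4.6 × 0.468 × 0.425 = 0.91494
NZD→AED→CNY→NZD: 2.15 × 2.02 × 0.206 = 0.89466
THB→AED→CNY→THB: 0.095 × 2.02 × 4.65 = 0.89234
THB→AED→NZD→THB: 0.095 × 0.425 × 21.1 = 0.85191
Maximum is THB→NZD→CNY→THB at 0.9412; no arbitrage — every cycle loses value.

0.9412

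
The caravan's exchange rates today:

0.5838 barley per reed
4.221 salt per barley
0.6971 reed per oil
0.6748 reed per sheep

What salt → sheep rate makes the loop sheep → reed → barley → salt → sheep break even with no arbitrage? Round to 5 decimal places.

0.60138

Known legs of the cycle: 0.6748 × 0.5838 × 4.221 = 1.66285552104
For no arbitrage the full-cycle product must be 1, so the missing rate is 1 / 1.66285552104 ≈ 0.6013752.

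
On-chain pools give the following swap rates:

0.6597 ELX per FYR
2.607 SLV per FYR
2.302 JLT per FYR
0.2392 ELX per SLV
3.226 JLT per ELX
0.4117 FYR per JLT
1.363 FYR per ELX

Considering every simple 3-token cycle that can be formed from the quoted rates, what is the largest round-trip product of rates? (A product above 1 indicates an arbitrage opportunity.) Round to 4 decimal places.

0.8762

JLT→FYR→ELX→JLT: 0.4117 × 0.6597 × 3.226 = 0.87618
ELX→FYR→SLV→ELX: 1.363 × 2.607 × 0.2392 = 0.84996
Maximum is JLT→FYR→ELX→JLT at 0.8762; no arbitrage — every cycle loses value.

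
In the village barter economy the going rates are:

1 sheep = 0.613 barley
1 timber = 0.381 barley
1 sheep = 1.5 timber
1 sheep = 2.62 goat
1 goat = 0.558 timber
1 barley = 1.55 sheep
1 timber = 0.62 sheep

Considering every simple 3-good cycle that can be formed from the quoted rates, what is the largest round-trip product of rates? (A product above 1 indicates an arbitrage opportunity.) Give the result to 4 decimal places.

sheep→goat→timber→sheep: 2.62 × 0.558 × 0.62 = 0.90642
sheep→timber→barley→sheep: 1.5 × 0.381 × 1.55 = 0.88583
Maximum is sheep→goat→timber→sheep at 0.9064; no arbitrage — every cycle loses value.

0.9064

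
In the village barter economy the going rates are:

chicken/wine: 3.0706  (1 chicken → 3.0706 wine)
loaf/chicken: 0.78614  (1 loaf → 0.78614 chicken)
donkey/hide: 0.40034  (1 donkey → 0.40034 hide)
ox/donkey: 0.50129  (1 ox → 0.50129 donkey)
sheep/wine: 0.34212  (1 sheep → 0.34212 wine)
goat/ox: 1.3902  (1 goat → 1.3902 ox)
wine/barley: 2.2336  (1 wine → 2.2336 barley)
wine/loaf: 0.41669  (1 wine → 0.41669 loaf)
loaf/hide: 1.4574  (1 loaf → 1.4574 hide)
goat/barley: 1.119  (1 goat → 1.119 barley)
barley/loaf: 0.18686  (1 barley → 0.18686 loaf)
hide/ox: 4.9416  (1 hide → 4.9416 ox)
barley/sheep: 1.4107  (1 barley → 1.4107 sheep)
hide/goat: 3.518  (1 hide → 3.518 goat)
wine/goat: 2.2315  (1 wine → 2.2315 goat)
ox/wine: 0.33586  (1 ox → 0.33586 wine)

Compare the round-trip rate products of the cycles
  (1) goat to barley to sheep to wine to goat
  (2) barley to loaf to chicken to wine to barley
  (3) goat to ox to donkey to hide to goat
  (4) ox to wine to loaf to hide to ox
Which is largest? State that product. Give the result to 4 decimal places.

(1) 1.119 × 1.4107 × 0.34212 × 2.2315 = 1.20515
(2) 0.18686 × 0.78614 × 3.0706 × 2.2336 = 1.00750
(3) 1.3902 × 0.50129 × 0.40034 × 3.518 = 0.98150
(4) 0.33586 × 0.41669 × 1.4574 × 4.9416 = 1.00790
Highest is cycle (1) at 1.2051 (>1, arbitrage).

1.2051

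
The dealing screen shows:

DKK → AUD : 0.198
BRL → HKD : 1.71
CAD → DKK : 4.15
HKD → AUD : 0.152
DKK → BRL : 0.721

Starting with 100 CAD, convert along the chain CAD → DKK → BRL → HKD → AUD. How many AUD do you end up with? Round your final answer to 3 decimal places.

77.772

100 CAD × 4.15 = 415 DKK
415 DKK × 0.721 = 299.215 BRL
299.215 BRL × 1.71 = 511.65765 HKD
511.65765 HKD × 0.152 = 77.7719628 AUD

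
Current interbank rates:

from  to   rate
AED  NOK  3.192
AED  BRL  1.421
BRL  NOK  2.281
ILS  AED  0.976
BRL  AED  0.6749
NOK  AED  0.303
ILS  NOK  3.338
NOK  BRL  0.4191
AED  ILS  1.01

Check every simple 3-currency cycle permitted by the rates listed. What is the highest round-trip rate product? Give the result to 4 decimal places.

1.0215

NOK→AED→ILS→NOK: 0.303 × 1.01 × 3.338 = 1.02153
NOK→AED→BRL→NOK: 0.303 × 1.421 × 2.281 = 0.98211
NOK→BRL→AED→NOK: 0.4191 × 0.6749 × 3.192 = 0.90286
Maximum is NOK→AED→ILS→NOK at 1.0215; arbitrage exists.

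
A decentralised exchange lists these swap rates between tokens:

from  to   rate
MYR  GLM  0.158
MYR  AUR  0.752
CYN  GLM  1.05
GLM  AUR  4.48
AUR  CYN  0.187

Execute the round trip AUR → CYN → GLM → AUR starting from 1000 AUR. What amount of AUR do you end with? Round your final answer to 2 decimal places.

1000 AUR × 0.187 = 187 CYN
187 CYN × 1.05 = 196.35 GLM
196.35 GLM × 4.48 = 879.648 AUR

879.65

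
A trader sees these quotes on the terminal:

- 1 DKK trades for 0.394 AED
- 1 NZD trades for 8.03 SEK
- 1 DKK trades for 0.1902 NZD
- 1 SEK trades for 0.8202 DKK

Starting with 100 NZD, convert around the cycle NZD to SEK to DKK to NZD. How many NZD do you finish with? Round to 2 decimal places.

100 NZD × 8.03 = 803 SEK
803 SEK × 0.8202 = 658.6206 DKK
658.6206 DKK × 0.1902 = 125.26963812 NZD

125.27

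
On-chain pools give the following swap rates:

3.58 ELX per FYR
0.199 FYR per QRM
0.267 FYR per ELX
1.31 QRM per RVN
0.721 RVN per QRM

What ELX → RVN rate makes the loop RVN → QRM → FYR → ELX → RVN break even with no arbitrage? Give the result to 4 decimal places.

Known legs of the cycle: 1.31 × 0.199 × 3.58 = 0.9332702
For no arbitrage the full-cycle product must be 1, so the missing rate is 1 / 0.9332702 ≈ 1.071501.

1.0715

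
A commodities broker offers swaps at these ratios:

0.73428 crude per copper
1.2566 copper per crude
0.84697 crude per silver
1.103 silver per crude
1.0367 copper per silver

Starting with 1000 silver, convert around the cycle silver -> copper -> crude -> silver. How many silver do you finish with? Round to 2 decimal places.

1000 silver × 1.0367 = 1036.7 copper
1036.7 copper × 0.73428 = 761.228076 crude
761.228076 crude × 1.103 = 839.634567828 silver

839.63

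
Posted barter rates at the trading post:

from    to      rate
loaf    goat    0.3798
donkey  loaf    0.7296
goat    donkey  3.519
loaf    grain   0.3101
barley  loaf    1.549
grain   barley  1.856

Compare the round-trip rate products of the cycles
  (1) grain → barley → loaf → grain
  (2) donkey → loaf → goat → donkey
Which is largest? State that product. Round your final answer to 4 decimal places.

(1) 1.856 × 1.549 × 0.3101 = 0.89152
(2) 0.7296 × 0.3798 × 3.519 = 0.97512
Highest is cycle (2) at 0.9751 (≤1, no arbitrage).

0.9751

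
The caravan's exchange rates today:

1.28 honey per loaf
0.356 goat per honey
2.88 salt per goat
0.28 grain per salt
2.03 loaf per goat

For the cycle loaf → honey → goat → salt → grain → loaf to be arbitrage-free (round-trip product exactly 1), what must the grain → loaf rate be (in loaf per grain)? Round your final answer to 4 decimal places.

2.7214

Known legs of the cycle: 1.28 × 0.356 × 2.88 × 0.28 = 0.367460352
For no arbitrage the full-cycle product must be 1, so the missing rate is 1 / 0.367460352 ≈ 2.721382.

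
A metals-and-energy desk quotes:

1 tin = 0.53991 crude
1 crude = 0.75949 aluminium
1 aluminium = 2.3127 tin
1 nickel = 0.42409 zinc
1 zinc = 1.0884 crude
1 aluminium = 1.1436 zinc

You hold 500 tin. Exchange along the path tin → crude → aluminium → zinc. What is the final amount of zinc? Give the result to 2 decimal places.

234.47

500 tin × 0.53991 = 269.955 crude
269.955 crude × 0.75949 = 205.02812295 aluminium
205.02812295 aluminium × 1.1436 = 234.47016140562 zinc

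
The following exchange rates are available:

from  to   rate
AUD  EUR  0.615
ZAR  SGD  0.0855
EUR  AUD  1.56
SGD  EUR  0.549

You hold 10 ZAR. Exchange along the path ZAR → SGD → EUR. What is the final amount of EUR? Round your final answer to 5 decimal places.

0.46940

10 ZAR × 0.0855 = 0.855 SGD
0.855 SGD × 0.549 = 0.469395 EUR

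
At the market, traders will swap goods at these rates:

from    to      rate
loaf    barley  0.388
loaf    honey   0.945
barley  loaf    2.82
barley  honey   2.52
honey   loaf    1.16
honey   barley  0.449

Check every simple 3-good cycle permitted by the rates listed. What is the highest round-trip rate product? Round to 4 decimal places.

1.1965

honey→barley→loaf→honey: 0.449 × 2.82 × 0.945 = 1.19654
honey→loaf→barley→honey: 1.16 × 0.388 × 2.52 = 1.13420
Maximum is honey→barley→loaf→honey at 1.1965; arbitrage exists.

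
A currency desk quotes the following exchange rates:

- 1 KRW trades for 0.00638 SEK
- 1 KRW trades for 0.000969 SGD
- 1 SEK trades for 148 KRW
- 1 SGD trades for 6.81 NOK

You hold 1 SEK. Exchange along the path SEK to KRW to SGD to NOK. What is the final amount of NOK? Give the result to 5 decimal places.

1 SEK × 148 = 148 KRW
148 KRW × 0.000969 = 0.143412 SGD
0.143412 SGD × 6.81 = 0.97663572 NOK

0.97664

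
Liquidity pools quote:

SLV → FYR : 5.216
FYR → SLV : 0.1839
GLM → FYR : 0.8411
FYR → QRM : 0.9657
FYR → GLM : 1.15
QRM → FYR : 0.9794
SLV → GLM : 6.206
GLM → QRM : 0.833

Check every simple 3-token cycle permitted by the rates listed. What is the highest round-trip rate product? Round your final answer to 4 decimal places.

SLV→GLM→FYR→SLV: 6.206 × 0.8411 × 0.1839 = 0.95993
QRM→FYR→GLM→QRM: 0.9794 × 1.15 × 0.833 = 0.93822
Maximum is SLV→GLM→FYR→SLV at 0.9599; no arbitrage — every cycle loses value.

0.9599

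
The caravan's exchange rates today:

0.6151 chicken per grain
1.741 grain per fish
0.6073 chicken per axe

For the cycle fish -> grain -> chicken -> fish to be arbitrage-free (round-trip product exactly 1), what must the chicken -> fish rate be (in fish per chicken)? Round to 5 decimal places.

Known legs of the cycle: 1.741 × 0.6151 = 1.0708891
For no arbitrage the full-cycle product must be 1, so the missing rate is 1 / 1.0708891 ≈ 0.9338035.

0.93380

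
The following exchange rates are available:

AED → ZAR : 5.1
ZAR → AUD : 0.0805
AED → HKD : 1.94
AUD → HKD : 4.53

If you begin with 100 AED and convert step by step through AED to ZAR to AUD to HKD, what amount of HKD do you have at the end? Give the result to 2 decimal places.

100 AED × 5.1 = 510 ZAR
510 ZAR × 0.0805 = 41.055 AUD
41.055 AUD × 4.53 = 185.97915 HKD

185.98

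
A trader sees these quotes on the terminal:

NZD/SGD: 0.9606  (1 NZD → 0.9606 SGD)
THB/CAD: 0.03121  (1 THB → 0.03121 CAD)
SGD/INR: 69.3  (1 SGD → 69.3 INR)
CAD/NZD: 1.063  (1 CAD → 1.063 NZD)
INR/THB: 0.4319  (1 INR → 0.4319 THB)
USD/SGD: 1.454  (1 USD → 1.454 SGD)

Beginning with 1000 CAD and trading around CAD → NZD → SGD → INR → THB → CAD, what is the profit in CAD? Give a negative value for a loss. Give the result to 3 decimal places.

1000 CAD × 1.063 = 1063 NZD
1063 NZD × 0.9606 = 1021.1178 SGD
1021.1178 SGD × 69.3 = 70763.46354 INR
70763.46354 INR × 0.4319 = 30562.739902926 THB
30562.739902926 THB × 0.03121 = 953.86311237032046 CAD
Net change: 953.86311237032046 − 1000 = -46.13688762967954 CAD

-46.137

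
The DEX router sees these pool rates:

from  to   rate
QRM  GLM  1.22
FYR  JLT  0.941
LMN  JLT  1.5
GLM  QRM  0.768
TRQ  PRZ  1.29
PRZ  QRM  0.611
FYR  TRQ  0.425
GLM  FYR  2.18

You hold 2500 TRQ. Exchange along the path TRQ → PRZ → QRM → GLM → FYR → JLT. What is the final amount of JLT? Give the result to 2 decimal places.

2500 TRQ × 1.29 = 3225 PRZ
3225 PRZ × 0.611 = 1970.475 QRM
1970.475 QRM × 1.22 = 2403.9795 GLM
2403.9795 GLM × 2.18 = 5240.67531 FYR
5240.67531 FYR × 0.941 = 4931.47546671 JLT

4931.48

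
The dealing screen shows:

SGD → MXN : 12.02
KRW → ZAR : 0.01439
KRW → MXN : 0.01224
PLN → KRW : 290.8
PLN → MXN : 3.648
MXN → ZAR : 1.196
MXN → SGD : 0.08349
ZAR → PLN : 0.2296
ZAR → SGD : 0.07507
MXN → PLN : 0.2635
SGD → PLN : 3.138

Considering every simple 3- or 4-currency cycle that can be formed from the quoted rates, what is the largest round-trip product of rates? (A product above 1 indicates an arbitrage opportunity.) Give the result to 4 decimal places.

1.0792

SGD→MXN→ZAR→SGD: 12.02 × 1.196 × 0.07507 = 1.07920
SGD→PLN→MXN→ZAR→SGD: 3.138 × 3.648 × 1.196 × 0.07507 = 1.02779
PLN→MXN→ZAR→PLN: 3.648 × 1.196 × 0.2296 = 1.00175
SGD→PLN→KRW→ZAR→SGD: 3.138 × 290.8 × 0.01439 × 0.07507 = 0.98577
KRW→MXN→ZAR→PLN→KRW: 0.01224 × 1.196 × 0.2296 × 290.8 = 0.97741
KRW→ZAR→PLN→KRW: 0.01439 × 0.2296 × 290.8 = 0.96079
SGD→PLN→MXN→SGD: 3.138 × 3.648 × 0.08349 = 0.95575
KRW→MXN→PLN→KRW: 0.01224 × 0.2635 × 290.8 = 0.93790
SGD→PLN→KRW→MXN→SGD: 3.138 × 290.8 × 0.01224 × 0.08349 = 0.93253
Maximum is SGD→MXN→ZAR→SGD at 1.0792; arbitrage exists.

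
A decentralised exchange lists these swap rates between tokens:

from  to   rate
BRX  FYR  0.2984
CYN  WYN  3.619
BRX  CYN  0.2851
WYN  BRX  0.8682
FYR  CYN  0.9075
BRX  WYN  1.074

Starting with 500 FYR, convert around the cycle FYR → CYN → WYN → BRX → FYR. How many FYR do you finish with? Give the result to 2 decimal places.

500 FYR × 0.9075 = 453.75 CYN
453.75 CYN × 3.619 = 1642.12125 WYN
1642.12125 WYN × 0.8682 = 1425.68966925 BRX
1425.68966925 BRX × 0.2984 = 425.4257973042 FYR

425.43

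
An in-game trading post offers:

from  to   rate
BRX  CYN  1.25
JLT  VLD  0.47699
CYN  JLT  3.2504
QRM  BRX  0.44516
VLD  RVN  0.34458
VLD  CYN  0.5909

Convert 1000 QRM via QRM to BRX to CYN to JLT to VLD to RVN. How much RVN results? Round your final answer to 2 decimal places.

1000 QRM × 0.44516 = 445.16 BRX
445.16 BRX × 1.25 = 556.45 CYN
556.45 CYN × 3.2504 = 1808.68508 JLT
1808.68508 JLT × 0.47699 = 862.7246963092 VLD
862.7246963092 VLD × 0.34458 = 297.277675854224136 RVN

297.28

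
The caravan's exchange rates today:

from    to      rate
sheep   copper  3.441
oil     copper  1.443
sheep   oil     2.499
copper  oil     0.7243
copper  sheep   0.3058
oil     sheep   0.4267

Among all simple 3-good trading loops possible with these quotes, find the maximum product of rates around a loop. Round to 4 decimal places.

copper→sheep→oil→copper: 0.3058 × 2.499 × 1.443 = 1.10273
copper→oil→sheep→copper: 0.7243 × 0.4267 × 3.441 = 1.06347
Maximum is copper→sheep→oil→copper at 1.1027; arbitrage exists.

1.1027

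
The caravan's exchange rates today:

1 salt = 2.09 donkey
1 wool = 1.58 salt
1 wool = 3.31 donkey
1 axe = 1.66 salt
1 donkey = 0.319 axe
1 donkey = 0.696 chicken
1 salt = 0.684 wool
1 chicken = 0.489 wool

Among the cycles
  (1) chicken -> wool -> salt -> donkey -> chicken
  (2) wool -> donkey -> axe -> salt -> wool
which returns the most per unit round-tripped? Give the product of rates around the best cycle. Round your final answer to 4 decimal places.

(1) 0.489 × 1.58 × 2.09 × 0.696 = 1.12388
(2) 3.31 × 0.319 × 1.66 × 0.684 = 1.19890
Highest is cycle (2) at 1.1989 (>1, arbitrage).

1.1989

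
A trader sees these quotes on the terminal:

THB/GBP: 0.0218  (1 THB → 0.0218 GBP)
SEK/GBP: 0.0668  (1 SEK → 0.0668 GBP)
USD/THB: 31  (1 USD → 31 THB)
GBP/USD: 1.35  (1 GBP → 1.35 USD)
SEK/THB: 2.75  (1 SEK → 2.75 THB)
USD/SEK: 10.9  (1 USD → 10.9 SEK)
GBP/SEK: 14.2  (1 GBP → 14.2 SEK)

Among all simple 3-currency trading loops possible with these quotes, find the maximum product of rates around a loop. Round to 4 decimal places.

0.9830

SEK→GBP→USD→SEK: 0.0668 × 1.35 × 10.9 = 0.98296
THB→GBP→USD→THB: 0.0218 × 1.35 × 31 = 0.91233
THB→GBP→SEK→THB: 0.0218 × 14.2 × 2.75 = 0.85129
Maximum is SEK→GBP→USD→SEK at 0.9830; no arbitrage — every cycle loses value.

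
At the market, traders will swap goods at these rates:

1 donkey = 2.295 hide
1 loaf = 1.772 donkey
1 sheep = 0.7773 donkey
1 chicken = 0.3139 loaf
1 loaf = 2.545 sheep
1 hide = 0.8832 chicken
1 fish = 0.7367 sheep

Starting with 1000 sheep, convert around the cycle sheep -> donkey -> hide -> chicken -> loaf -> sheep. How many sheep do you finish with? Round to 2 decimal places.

1000 sheep × 0.7773 = 777.3 donkey
777.3 donkey × 2.295 = 1783.9035 hide
1783.9035 hide × 0.8832 = 1575.5435712 chicken
1575.5435712 chicken × 0.3139 = 494.56312699968 loaf
494.56312699968 loaf × 2.545 = 1258.6631582141856 sheep

1258.66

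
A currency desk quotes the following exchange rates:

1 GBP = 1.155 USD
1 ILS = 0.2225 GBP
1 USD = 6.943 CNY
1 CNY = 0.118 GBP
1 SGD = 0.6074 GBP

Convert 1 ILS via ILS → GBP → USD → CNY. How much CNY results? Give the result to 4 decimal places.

1.7843

1 ILS × 0.2225 = 0.2225 GBP
0.2225 GBP × 1.155 = 0.2569875 USD
0.2569875 USD × 6.943 = 1.7842642125 CNY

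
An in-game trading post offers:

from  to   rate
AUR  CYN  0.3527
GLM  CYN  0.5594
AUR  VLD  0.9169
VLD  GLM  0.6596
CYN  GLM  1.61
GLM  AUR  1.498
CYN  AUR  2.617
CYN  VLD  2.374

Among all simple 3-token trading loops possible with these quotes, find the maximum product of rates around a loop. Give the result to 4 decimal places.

AUR→VLD→GLM→AUR: 0.9169 × 0.6596 × 1.498 = 0.90597
VLD→GLM→CYN→VLD: 0.6596 × 0.5594 × 2.374 = 0.87596
AUR→CYN→GLM→AUR: 0.3527 × 1.61 × 1.498 = 0.85063
Maximum is AUR→VLD→GLM→AUR at 0.9060; no arbitrage — every cycle loses value.

0.9060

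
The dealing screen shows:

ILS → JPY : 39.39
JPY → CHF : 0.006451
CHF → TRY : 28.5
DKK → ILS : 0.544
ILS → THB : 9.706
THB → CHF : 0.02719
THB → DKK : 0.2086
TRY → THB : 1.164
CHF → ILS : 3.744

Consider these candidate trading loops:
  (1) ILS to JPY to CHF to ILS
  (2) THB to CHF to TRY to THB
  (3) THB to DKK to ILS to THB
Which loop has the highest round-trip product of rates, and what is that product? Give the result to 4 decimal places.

1.1014

(1) 39.39 × 0.006451 × 3.744 = 0.95137
(2) 0.02719 × 28.5 × 1.164 = 0.90200
(3) 0.2086 × 0.544 × 9.706 = 1.10142
Highest is cycle (3) at 1.1014 (>1, arbitrage).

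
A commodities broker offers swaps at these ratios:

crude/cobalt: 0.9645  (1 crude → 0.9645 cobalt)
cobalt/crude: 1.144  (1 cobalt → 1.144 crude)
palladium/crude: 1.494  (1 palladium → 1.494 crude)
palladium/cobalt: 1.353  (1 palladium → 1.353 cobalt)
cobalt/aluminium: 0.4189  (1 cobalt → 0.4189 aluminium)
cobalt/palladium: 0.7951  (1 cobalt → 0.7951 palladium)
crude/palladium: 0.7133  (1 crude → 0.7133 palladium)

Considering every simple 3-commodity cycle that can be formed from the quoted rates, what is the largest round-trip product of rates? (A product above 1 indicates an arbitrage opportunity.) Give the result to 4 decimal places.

1.1457

palladium→crude→cobalt→palladium: 1.494 × 0.9645 × 0.7951 = 1.14571
palladium→cobalt→crude→palladium: 1.353 × 1.144 × 0.7133 = 1.10407
Maximum is palladium→crude→cobalt→palladium at 1.1457; arbitrage exists.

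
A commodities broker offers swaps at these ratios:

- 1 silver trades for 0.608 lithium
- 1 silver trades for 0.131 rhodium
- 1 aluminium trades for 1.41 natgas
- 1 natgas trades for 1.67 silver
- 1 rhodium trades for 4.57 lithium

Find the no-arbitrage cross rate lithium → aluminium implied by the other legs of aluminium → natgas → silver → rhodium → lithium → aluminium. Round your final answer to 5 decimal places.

Known legs of the cycle: 1.41 × 1.67 × 0.131 × 4.57 = 1.409688249
For no arbitrage the full-cycle product must be 1, so the missing rate is 1 / 1.409688249 ≈ 0.7093767.

0.70938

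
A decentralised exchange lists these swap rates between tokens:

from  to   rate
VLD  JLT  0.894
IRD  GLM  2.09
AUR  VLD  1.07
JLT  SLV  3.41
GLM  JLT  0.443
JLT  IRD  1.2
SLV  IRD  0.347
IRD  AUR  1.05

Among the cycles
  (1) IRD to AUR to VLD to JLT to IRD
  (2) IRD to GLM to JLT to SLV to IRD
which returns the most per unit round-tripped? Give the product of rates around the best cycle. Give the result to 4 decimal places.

(1) 1.05 × 1.07 × 0.894 × 1.2 = 1.20529
(2) 2.09 × 0.443 × 3.41 × 0.347 = 1.09555
Highest is cycle (1) at 1.2053 (>1, arbitrage).

1.2053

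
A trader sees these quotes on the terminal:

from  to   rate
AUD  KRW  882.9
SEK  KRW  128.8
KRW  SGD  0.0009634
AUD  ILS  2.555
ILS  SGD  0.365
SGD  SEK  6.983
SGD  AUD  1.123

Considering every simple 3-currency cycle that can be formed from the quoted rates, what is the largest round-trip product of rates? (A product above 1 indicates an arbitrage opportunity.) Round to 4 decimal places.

1.0473

ILS→SGD→AUD→ILS: 0.365 × 1.123 × 2.555 = 1.04728
AUD→KRW→SGD→AUD: 882.9 × 0.0009634 × 1.123 = 0.95521
SEK→KRW→SGD→SEK: 128.8 × 0.0009634 × 6.983 = 0.86649
Maximum is ILS→SGD→AUD→ILS at 1.0473; arbitrage exists.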